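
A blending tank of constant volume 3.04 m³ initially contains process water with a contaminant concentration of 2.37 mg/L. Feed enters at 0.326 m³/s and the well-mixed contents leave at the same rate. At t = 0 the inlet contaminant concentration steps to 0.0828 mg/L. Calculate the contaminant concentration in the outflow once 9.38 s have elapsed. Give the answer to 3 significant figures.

0.919 mg/L

Mass balance on the solute (V constant): V dC/dt = Q(C_in − C).
Time constant τ = V/Q = 3.04/0.326 = 9.3252 s.
C approaches C_in exponentially: C(t) = C_in + (C₀ − C_in) e^(−t/τ).
C(9.38) = 0.0828 + (2.37 − 0.0828)·e^(−9.38/9.3252) = 0.0828 + (2.2872)·0.36572 = 0.91928 mg/L.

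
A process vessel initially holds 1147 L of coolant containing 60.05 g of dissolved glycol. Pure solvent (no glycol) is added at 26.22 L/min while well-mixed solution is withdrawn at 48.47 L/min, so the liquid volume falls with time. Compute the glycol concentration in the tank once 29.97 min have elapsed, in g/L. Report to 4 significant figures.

Let m(t) be the amount of glycol. Volume: V(t) = V₀ + (Q_in − Q_out) t = 1147 − 22.2500 t; V(29.97) = 480.168 L.
Species balance (pure solvent in): dm/dt = −Q_out · m/V(t).
Separate: dm/m = −Q_out dt/V(t) ⇒ ln(m/m₀) = −(Q_out/(Q_in−Q_out)) ln(V/V₀).
m = m₀ (V₀/V)^(Q_out/(Q_in−Q_out)) = 60.05 × (1147/480.168)^(-2.17843) = 9.00940 g.
C = m/V = 9.00940/480.168 = 0.0187630 g/L.

0.01876 g/L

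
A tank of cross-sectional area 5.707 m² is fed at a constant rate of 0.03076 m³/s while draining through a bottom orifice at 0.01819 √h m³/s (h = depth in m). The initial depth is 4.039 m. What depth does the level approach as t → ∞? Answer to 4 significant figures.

2.860 m

A dh/dt = Q_in − 0.01819 √h. Steady state requires inflow = outflow:
Q_in = 0.01819 √h_ss ⇒ √h_ss = 0.03076/0.01819 = 1.69104.
h_ss = 1.69104² = 2.85961 m. (Since h₀ = 4.039 m > h_ss, the level will fall toward this value.)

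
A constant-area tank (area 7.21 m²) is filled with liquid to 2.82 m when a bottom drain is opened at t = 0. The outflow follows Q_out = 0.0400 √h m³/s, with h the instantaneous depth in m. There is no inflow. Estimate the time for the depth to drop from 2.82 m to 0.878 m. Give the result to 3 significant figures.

268 s

With no inflow, A dh/dt = −0.0400 √h.
Separate and integrate: 2(√h − √h₀) = −(0.0400/A) t.
t = 2A(√h₀ − √h)/0.0400 = 2·7.21·(√2.82 − √0.878)/0.0400
  = 14.420 × (1.6793 − 0.93702) / 0.0400 = 267.59 s.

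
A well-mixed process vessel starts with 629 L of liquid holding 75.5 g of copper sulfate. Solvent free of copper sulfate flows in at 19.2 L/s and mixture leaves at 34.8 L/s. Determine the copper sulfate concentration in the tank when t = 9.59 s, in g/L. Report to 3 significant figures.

Let m(t) be the amount of copper sulfate. Volume: V(t) = V₀ + (Q_in − Q_out) t = 629 − 15.600 t; V(9.59) = 479.40 L.
Species balance (pure solvent in): dm/dt = −Q_out · m/V(t).
dm/m = −Q_out dt/(V₀ − 15.600 t); integrating gives ln(m/m₀) = −(Q_out/(Q_in−Q_out)) ln(V/V₀).
m = m₀ (V₀/V)^(Q_out/(Q_in−Q_out)) = 75.5 × (629/479.40)^(-2.2308) = 41.192 g.
C = m/V = 41.192/479.40 = 0.085925 g/L.

0.0859 g/L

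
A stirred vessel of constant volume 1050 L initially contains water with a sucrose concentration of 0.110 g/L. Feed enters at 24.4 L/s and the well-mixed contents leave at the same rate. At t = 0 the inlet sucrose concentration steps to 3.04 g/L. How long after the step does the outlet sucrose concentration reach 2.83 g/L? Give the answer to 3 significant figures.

113 s

Unsteady species balance (constant V, well mixed): V dC/dt = Q(C_in − C), so τ = V/Q = 43.033 s.
C(t) = C_in + (C₀ − C_in) e^(−t/τ). Set C = 2.83 and solve for t:
e^(−t/τ) = (C − C_in)/(C₀ − C_in) = (2.83 − 3.04)/(0.110 − 3.04) = 0.071672
t = −τ ln(…) = 43.033 × 2.6357 = 113.42 s.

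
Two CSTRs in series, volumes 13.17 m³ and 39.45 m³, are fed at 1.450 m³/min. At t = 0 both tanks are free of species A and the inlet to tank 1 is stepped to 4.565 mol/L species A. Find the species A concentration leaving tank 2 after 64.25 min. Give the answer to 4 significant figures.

Each tank obeys Vᵢ dCᵢ/dt = Q(Cᵢ₋₁ − Cᵢ), so τᵢ = Vᵢ/Q.
τ₁ = 13.17/1.450 = 9.08276 min; τ₂ = 39.45/1.450 = 27.2069 min.
Solving the cascade with C₁(0)=C₂(0)=0 gives C₂(t) = C_in[1 − (τ₁ e^(−t/τ₁) − τ₂ e^(−t/τ₂))/(τ₁ − τ₂)].
At t = 64.25: e^(−t/τ₁) = 0.000846973, e^(−t/τ₂) = 0.0942755.
C₂ = 4.565·[1 − (9.08276·0.000846973 − 27.2069·0.0942755)/(-18.1241)] = 4.565·0.858904 = 3.92089 mol/L.

3.921 mol/L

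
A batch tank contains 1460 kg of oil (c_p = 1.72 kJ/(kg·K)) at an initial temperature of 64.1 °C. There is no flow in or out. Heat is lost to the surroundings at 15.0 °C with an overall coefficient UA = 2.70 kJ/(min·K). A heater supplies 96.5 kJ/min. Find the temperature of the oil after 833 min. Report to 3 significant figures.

56.2 °C

Lumped-capacitance energy balance: M c_p dT/dt = UA(T_amb − T) + Q̇.
dT/dt = (T_ss − T)/τ with T_ss = T_amb + Q̇/UA = 15.0 + 96.5/2.70 = 50.741 °C, τ = M c_p/UA = 1460·1.72/2.70 = 930.07 min.
This is linear first-order; T(t) = T_ss + (T₀ − T_ss) e^(−t/τ).
T(833) = 50.741 + (13.359)·0.40835 = 56.196 °C.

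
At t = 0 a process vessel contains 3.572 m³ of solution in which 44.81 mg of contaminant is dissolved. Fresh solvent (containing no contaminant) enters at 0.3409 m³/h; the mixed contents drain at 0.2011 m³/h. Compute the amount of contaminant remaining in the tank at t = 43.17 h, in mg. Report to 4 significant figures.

10.80 mg

Total volume: dV/dt = Q_in − Q_out = 0.139800 m³/h, so V(t) = 3.572 + 0.139800 t and V(43.17) = 9.60717 m³.
Species balance (pure solvent in): dm/dt = −Q_out · m/V(t).
dm/m = −Q_out dt/(V₀ + 0.139800 t); integrating gives ln(m/m₀) = −(Q_out/(Q_in−Q_out)) ln(V/V₀).
m = m₀ (V₀/V)^(Q_out/(Q_in−Q_out)) = 44.81 × (3.572/9.60717)^(1.43848) = 10.7965 mg.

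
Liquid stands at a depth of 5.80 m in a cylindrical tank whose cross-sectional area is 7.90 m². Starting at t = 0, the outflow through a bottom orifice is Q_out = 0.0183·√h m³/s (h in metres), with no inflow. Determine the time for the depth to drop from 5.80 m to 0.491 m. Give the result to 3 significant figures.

1470 s

A dh/dt = −Q_out = −0.0183 √h.
This is separable: 2 d(√h)/dt = −0.0183/A, so √h = √h₀ − (0.0183/(2A)) t.
t = 2A(√h₀ − √h)/0.0183 = 2·7.90·(√5.80 − √0.491)/0.0183
  = 15.800 × (2.4083 − 0.70071) / 0.0183 = 1474.3 s.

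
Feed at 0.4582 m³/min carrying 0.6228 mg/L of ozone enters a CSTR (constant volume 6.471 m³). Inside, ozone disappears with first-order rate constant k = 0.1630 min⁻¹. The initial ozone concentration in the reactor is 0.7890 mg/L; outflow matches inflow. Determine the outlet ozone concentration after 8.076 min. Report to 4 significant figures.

Species balance: V dC/dt = Q C_in − Q C − k V C.
This is linear with rate a = Q/V + k = 0.233808 min⁻¹.
C_ss = Q C_in/(Q + kV) = 0.188613 mg/L; C(t) = C_ss + (C₀ − C_ss) e^(−a t).
C(8.076) = 0.188613 + (0.600387)·e^(−0.233808·8.076) = 0.188613 + (0.600387)·0.151339 = 0.279475 mg/L.

0.2795 mg/L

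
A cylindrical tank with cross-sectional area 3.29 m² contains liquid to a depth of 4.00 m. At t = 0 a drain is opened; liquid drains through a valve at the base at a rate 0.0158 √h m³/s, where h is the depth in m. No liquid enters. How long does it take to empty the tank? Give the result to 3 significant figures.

A dh/dt = −Q_out = −0.0158 √h.
∫ h^(−1/2) dh = −(0.0158/A) ∫ dt, giving 2√h = 2√h₀ − (0.0158/A) t.
Set h = 0: 2√h₀ = (0.0158/A) t_empty ⇒ t_empty = 2A√h₀/0.0158.
t_empty = 2·3.29·√4.00/0.0158 = 6.5800·2.0000/0.0158 = 832.91 s.

833 s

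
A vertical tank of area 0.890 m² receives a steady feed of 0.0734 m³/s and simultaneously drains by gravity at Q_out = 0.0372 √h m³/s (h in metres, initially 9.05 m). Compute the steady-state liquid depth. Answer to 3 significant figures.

3.89 m

Unsteady balance on liquid volume: A dh/dt = Q_in − 0.0372 √h. At steady state dh/dt = 0:
Q_in = 0.0372 √h_ss ⇒ √h_ss = 0.0734/0.0372 = 1.9731.
h_ss = 1.9731² = 3.8932 m. (Since h₀ = 9.05 m > h_ss, the level will fall toward this value.)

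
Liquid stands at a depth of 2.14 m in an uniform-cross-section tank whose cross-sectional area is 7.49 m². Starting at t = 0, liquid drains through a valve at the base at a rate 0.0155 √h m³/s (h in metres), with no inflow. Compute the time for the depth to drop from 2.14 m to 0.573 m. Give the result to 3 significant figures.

Accumulation of liquid (constant cross-section A): A dh/dt = −0.0155 √h.
This is separable: 2 d(√h)/dt = −0.0155/A, so √h = √h₀ − (0.0155/(2A)) t.
t = 2A(√h₀ − √h)/0.0155 = 2·7.49·(√2.14 − √0.573)/0.0155
  = 14.980 × (1.4629 − 0.75697) / 0.0155 = 682.22 s.

682 s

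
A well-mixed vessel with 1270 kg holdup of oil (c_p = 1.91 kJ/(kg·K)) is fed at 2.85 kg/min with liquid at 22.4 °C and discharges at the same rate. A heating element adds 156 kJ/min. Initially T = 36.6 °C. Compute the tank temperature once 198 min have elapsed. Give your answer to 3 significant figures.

Unsteady energy balance on the tank contents: M c_p dT/dt = ṁ c_p (T_in − T) + 156.
Rearrange: dT/dt = (T_ss − T)/τ with τ = M/ṁ = 445.61 min and T_ss = T_in + Q̇/(ṁ c_p) = 51.058 °C.
Integrating: T(t) = T_ss + (T₀ − T_ss) e^(−t/τ).
T(198) = 51.058 + (-14.458)·e^(−198/445.61) = 51.058 + (-14.458)·0.64125 = 41.787 °C.

41.8 °C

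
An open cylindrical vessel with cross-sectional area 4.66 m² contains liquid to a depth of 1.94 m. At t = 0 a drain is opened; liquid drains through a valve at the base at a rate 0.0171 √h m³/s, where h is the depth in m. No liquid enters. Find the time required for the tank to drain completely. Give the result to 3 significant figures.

759 s

With no inflow, A dh/dt = −0.0171 √h.
This is separable: 2 d(√h)/dt = −0.0171/A, so √h = √h₀ − (0.0171/(2A)) t.
Tank is empty when √h = 0: t_empty = 2A√h₀/0.0171.
t_empty = 2·4.66·√1.94/0.0171 = 9.3200·1.3928/0.0171 = 759.14 s.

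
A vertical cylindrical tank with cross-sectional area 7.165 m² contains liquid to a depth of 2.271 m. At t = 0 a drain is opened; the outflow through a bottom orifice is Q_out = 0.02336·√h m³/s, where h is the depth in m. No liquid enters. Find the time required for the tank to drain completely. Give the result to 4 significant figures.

924.4 s

Mass balance (ρ constant): A dh/dt = −0.02336 √h.
∫ h^(−1/2) dh = −(0.02336/A) ∫ dt, giving 2√h = 2√h₀ − (0.02336/A) t.
Set h = 0: 2√h₀ = (0.02336/A) t_empty ⇒ t_empty = 2A√h₀/0.02336.
t_empty = 2·7.165·√2.271/0.02336 = 14.3300·1.50698/0.02336 = 924.447 s.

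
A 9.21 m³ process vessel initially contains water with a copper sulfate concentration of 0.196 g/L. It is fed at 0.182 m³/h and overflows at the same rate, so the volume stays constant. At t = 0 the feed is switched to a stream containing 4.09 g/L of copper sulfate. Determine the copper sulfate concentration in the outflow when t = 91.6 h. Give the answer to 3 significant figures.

3.45 g/L

Accumulation = in − out for the solute gives V dC/dt = Q(C_in − C).
So dC/dt = (C_in − C)/τ with τ = V/Q = 9.21/0.182 = 50.604 h.
Solution: C(t) = C_in + (C₀ − C_in) e^(−t/τ).
C(91.6) = 4.09 + (0.196 − 4.09)·e^(−91.6/50.604) = 4.09 + (-3.8940)·0.16363 = 3.4528 g/L.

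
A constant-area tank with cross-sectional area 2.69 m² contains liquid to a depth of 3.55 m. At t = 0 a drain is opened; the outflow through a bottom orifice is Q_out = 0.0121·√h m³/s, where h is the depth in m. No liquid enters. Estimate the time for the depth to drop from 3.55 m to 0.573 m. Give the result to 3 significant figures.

Unsteady balance on liquid volume: A dh/dt = −0.0121 √h.
Separate and integrate: 2(√h − √h₀) = −(0.0121/A) t.
t = 2A(√h₀ − √h)/0.0121 = 2·2.69·(√3.55 − √0.573)/0.0121
  = 5.3800 × (1.8841 − 0.75697) / 0.0121 = 501.17 s.

501 s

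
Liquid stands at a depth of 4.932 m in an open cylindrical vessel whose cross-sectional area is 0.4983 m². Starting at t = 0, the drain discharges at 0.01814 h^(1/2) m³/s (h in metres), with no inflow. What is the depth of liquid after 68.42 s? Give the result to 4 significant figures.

0.9515 m

Mass balance (ρ constant): A dh/dt = −0.01814 √h.
Separate and integrate: 2(√h − √h₀) = −(0.01814/A) t.
√h = √4.932 − 0.01814·68.42/(2·0.4983) = 2.22081 − 1.24537 = 0.975438.
h = 0.975438² = 0.951479 m.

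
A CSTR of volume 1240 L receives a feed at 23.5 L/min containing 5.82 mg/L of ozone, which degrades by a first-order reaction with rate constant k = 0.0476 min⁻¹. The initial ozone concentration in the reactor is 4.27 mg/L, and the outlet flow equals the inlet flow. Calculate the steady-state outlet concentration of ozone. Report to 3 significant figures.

Species balance: V dC/dt = Q C_in − Q C − k V C.
Steady state (dC/dt = 0): C_ss = Q C_in/(Q + kV) = C_in/(1 + kV/Q).
C_ss = 23.5·5.82/(23.5 + 0.0476·1240) = 136.77/82.524 = 1.6573 mg/L.

1.66 mg/L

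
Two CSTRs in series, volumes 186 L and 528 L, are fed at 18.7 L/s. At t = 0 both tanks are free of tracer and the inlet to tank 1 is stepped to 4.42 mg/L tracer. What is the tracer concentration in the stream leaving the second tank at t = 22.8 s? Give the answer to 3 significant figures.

1.62 mg/L

Each tank obeys Vᵢ dCᵢ/dt = Q(Cᵢ₋₁ − Cᵢ), so τᵢ = Vᵢ/Q.
τ₁ = 186/18.7 = 9.9465 s; τ₂ = 528/18.7 = 28.235 s.
Tank 1: C₁ = C_in(1 − e^(−t/τ₁)). Tank 2 (τ₁ ≠ τ₂): C₂ = C_in[1 − (τ₁ e^(−t/τ₁) − τ₂ e^(−t/τ₂))/(τ₁ − τ₂)].
At t = 22.8: e^(−t/τ₁) = 0.10104, e^(−t/τ₂) = 0.44597.
C₂ = 4.42·[1 − (9.9465·0.10104 − 28.235·0.44597)/(-18.289)] = 4.42·0.36643 = 1.6196 mg/L.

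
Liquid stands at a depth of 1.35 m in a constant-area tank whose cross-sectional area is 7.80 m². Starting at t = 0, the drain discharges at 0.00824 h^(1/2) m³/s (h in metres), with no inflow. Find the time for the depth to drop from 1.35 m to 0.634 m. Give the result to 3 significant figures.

692 s

With no inflow, A dh/dt = −0.00824 √h.
This is separable: 2 d(√h)/dt = −0.00824/A, so √h = √h₀ − (0.00824/(2A)) t.
t = 2A(√h₀ − √h)/0.00824 = 2·7.80·(√1.35 − √0.634)/0.00824
  = 15.600 × (1.1619 − 0.79624) / 0.00824 = 692.26 s.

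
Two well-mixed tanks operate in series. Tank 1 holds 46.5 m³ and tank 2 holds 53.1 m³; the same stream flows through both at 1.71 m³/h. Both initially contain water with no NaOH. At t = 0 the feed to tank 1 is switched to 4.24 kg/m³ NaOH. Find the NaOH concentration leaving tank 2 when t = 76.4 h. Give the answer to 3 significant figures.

3.13 kg/m³

Each tank obeys Vᵢ dCᵢ/dt = Q(Cᵢ₋₁ − Cᵢ), so τᵢ = Vᵢ/Q.
τ₁ = 46.5/1.71 = 27.193 h; τ₂ = 53.1/1.71 = 31.053 h.
Solving the cascade with C₁(0)=C₂(0)=0 gives C₂(t) = C_in[1 − (τ₁ e^(−t/τ₁) − τ₂ e^(−t/τ₂))/(τ₁ − τ₂)].
At t = 76.4: e^(−t/τ₁) = 0.060232, e^(−t/τ₂) = 0.085406.
C₂ = 4.24·[1 − (27.193·0.060232 − 31.053·0.085406)/(-3.8596)] = 4.24·0.73723 = 3.1259 kg/m³.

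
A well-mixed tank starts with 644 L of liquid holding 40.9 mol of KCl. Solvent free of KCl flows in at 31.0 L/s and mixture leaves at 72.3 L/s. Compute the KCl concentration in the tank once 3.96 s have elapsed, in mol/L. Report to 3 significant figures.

Total volume: dV/dt = Q_in − Q_out = -41.300 L/s, so V(t) = 644 − 41.300 t and V(3.96) = 480.45 L.
Solute balance: dm/dt = 0 − Q_out C = −Q_out m/V(t).
Separate: dm/m = −Q_out dt/V(t) ⇒ ln(m/m₀) = −(Q_out/(Q_in−Q_out)) ln(V/V₀).
m = m₀ (V₀/V)^(Q_out/(Q_in−Q_out)) = 40.9 × (644/480.45)^(-1.7506) = 24.490 mol.
C = m/V = 24.490/480.45 = 0.050972 mol/L.

0.0510 mol/L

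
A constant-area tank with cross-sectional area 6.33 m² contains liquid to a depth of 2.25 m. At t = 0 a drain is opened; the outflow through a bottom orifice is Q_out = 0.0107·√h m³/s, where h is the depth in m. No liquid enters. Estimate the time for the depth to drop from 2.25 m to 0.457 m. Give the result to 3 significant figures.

975 s

Accumulation of liquid (constant cross-section A): A dh/dt = −0.0107 √h.
Separate and integrate: 2(√h − √h₀) = −(0.0107/A) t.
t = 2A(√h₀ − √h)/0.0107 = 2·6.33·(√2.25 − √0.457)/0.0107
  = 12.660 × (1.5000 − 0.67602) / 0.0107 = 974.92 s.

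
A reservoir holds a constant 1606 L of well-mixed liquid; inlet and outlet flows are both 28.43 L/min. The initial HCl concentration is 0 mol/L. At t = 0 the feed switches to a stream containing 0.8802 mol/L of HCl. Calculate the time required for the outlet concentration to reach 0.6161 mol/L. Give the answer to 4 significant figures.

68.00 min

Accumulation = in − out for the solute gives V dC/dt = Q(C_in − C), so τ = V/Q = 56.4896 min.
C(t) = C_in + (C₀ − C_in) e^(−t/τ). Set C = 0.6161 and solve for t:
e^(−t/τ) = (C − C_in)/(C₀ − C_in) = (0.6161 − 0.8802)/(0 − 0.8802) = 0.300045
t = −τ ln(…) = 56.4896 × 1.20382 = 68.0034 min.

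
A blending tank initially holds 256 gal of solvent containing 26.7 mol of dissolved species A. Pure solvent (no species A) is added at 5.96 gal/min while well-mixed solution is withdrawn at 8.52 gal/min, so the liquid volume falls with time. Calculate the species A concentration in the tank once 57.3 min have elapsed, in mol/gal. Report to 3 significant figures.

Total volume: dV/dt = Q_in − Q_out = -2.5600 gal/min, so V(t) = 256 − 2.5600 t and V(57.3) = 109.31 gal.
No species A enters, so dm/dt = −Q_out · (m/V).
dm/m = −Q_out dt/(V₀ − 2.5600 t); integrating gives ln(m/m₀) = −(Q_out/(Q_in−Q_out)) ln(V/V₀).
m = m₀ (V₀/V)^(Q_out/(Q_in−Q_out)) = 26.7 × (256/109.31)^(-3.3281) = 1.5723 mol.
C = m/V = 1.5723/109.31 = 0.014383 mol/gal.

0.0144 mol/gal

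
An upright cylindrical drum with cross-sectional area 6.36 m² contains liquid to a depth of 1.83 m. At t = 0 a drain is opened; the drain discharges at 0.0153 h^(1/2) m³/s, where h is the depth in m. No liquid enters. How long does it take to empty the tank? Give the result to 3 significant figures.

With no inflow, A dh/dt = −0.0153 √h.
Separate and integrate: 2(√h − √h₀) = −(0.0153/A) t.
Tank is empty when √h = 0: t_empty = 2A√h₀/0.0153.
t_empty = 2·6.36·√1.83/0.0153 = 12.720·1.3528/0.0153 = 1124.7 s.

1120 s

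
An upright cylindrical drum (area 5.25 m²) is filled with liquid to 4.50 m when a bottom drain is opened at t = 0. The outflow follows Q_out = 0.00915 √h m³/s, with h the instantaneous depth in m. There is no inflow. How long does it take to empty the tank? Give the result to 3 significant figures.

2430 s

With no inflow, A dh/dt = −0.00915 √h.
This is separable: 2 d(√h)/dt = −0.00915/A, so √h = √h₀ − (0.00915/(2A)) t.
Tank is empty when √h = 0: t_empty = 2A√h₀/0.00915.
t_empty = 2·5.25·√4.50/0.00915 = 10.500·2.1213/0.00915 = 2434.3 s.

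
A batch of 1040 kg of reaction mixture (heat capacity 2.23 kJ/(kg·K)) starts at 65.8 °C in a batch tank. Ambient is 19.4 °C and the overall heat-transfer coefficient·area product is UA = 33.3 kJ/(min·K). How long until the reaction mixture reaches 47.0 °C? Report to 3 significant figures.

Unsteady energy balance on the tank contents: M c_p dT/dt = −UA(T − T_amb).
τ = M c_p/UA = 69.646 min; T_ss = T_amb = 19.400 °C.
T(t) = T_ss + (T₀ − T_ss)e^(−t/τ); set T = 47.0:
t = −τ ln[(T − T_ss)/(T₀ − T_ss)] = −69.646 · ln(0.59483) = 36.180 min.

36.2 min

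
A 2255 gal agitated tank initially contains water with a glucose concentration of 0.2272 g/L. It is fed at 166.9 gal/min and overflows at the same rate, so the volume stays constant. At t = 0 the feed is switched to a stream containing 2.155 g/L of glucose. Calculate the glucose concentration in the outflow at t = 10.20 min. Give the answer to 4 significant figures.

1.249 g/L

Mass balance on the solute (V constant): V dC/dt = Q(C_in − C).
So dC/dt = (C_in − C)/τ with τ = V/Q = 2255/166.9 = 13.5111 min.
Integrating: C(t) = C_in + (C₀ − C_in) e^(−t/τ).
C(10.20) = 2.155 + (0.2272 − 2.155)·e^(−10.20/13.5111) = 2.155 + (-1.92780)·0.470041 = 1.24886 g/L.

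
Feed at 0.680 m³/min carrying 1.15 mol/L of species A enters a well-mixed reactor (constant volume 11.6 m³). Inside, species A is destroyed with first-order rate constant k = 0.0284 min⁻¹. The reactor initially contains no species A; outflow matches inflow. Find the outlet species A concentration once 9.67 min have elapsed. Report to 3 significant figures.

Accumulation = in − out − consumed: V dC/dt = Q C_in − Q C − k V C.
This is linear with rate a = Q/V + k = 0.087021 min⁻¹.
C_ss = Q C_in/(Q + kV) = 0.77469 mol/L; C(t) = C_ss + (C₀ − C_ss) e^(−a t).
C(9.67) = 0.77469 + (-0.77469)·e^(−0.087021·9.67) = 0.77469 + (-0.77469)·0.43107 = 0.44074 mol/L.

0.441 mol/L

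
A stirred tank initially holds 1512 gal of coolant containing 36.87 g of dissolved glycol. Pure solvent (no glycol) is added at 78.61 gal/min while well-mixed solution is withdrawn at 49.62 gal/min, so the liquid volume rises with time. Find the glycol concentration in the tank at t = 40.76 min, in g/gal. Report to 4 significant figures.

Let m(t) be the amount of glycol. Volume: V(t) = V₀ + (Q_in − Q_out) t = 1512 + 28.9900 t; V(40.76) = 2693.63 gal.
Species balance (pure solvent in): dm/dt = −Q_out · m/V(t).
Separate: dm/m = −Q_out dt/V(t) ⇒ ln(m/m₀) = −(Q_out/(Q_in−Q_out)) ln(V/V₀).
m = m₀ (V₀/V)^(Q_out/(Q_in−Q_out)) = 36.87 × (1512/2693.63)^(1.71162) = 13.7221 g.
C = m/V = 13.7221/2693.63 = 0.00509427 g/gal.

0.005094 g/gal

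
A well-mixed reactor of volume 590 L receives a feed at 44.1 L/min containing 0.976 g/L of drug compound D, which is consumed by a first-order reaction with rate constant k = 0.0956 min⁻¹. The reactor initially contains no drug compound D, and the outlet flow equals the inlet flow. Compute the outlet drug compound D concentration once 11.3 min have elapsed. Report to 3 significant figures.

0.366 g/L

Accumulation = in − out − consumed: V dC/dt = Q C_in − Q C − k V C.
dC/dt = (Q/V) C_in − (Q/V + k) C; effective rate a = Q/V + k = 0.074746 + 0.0956 = 0.17035 min⁻¹.
C_ss = Q C_in/(Q + kV) = 0.42826 g/L; C(t) = C_ss + (C₀ − C_ss) e^(−a t).
C(11.3) = 0.42826 + (-0.42826)·e^(−0.17035·11.3) = 0.42826 + (-0.42826)·0.14589 = 0.36578 g/L.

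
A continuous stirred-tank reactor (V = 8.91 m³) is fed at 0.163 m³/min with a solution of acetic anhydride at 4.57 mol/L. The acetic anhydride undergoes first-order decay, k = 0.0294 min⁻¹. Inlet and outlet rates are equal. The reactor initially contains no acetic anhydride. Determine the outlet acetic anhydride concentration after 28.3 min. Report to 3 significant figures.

Species balance: V dC/dt = Q C_in − Q C − k V C.
dC/dt = (Q/V) C_in − (Q/V + k) C; effective rate a = Q/V + k = 0.018294 + 0.0294 = 0.047694 min⁻¹.
C_ss = Q C_in/(Q + kV) = 1.7529 mol/L; C(t) = C_ss + (C₀ − C_ss) e^(−a t).
C(28.3) = 1.7529 + (-1.7529)·e^(−0.047694·28.3) = 1.7529 + (-1.7529)·0.25931 = 1.2984 mol/L.

1.30 mol/L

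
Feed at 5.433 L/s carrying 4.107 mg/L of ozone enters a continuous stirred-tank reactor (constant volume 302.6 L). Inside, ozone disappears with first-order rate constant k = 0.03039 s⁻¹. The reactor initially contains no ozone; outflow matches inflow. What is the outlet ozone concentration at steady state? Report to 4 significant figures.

Accumulation = in − out − consumed: V dC/dt = Q C_in − Q C − k V C.
Steady state (dC/dt = 0): C_ss = Q C_in/(Q + kV) = C_in/(1 + kV/Q).
C_ss = 5.433·4.107/(5.433 + 0.03039·302.6) = 22.3133/14.6290 = 1.52528 mg/L.

1.525 mg/L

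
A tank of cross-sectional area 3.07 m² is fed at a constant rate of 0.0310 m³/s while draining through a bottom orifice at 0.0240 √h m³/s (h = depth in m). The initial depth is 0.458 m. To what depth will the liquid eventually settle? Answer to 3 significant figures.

1.67 m

Volume balance on the tank: A dh/dt = Q_in − 0.0240 √h. At steady state dh/dt = 0:
Q_in = 0.0240 √h_ss ⇒ √h_ss = 0.0310/0.0240 = 1.2917.
h_ss = 1.2917² = 1.6684 m. (Since h₀ = 0.458 m < h_ss, the level will rise toward this value.)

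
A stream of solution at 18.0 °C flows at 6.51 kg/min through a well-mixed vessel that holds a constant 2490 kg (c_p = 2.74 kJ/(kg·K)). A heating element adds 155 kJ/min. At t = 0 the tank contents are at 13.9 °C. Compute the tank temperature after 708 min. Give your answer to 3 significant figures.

M c_p dT/dt = ṁ c_p (T_in − T) + Q̇.
Rearrange: dT/dt = (T_ss − T)/τ with τ = M/ṁ = 382.49 min and T_ss = T_in + Q̇/(ṁ c_p) = 26.690 °C.
Solution: T(t) = T_ss + (T₀ − T_ss) e^(−t/τ).
T(708) = 26.690 + (-12.790)·e^(−708/382.49) = 26.690 + (-12.790)·0.15707 = 24.681 °C.

24.7 °C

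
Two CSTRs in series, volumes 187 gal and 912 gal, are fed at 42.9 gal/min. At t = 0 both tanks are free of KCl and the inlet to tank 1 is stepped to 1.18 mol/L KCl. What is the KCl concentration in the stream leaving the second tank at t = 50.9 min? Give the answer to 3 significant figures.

1.04 mol/L

Each tank obeys Vᵢ dCᵢ/dt = Q(Cᵢ₋₁ − Cᵢ), so τᵢ = Vᵢ/Q.
τ₁ = 187/42.9 = 4.3590 min; τ₂ = 912/42.9 = 21.259 min.
Solving the cascade with C₁(0)=C₂(0)=0 gives C₂(t) = C_in[1 − (τ₁ e^(−t/τ₁) − τ₂ e^(−t/τ₂))/(τ₁ − τ₂)].
At t = 50.9: e^(−t/τ₁) = 8.4863e-06, e^(−t/τ₂) = 0.091236.
C₂ = 1.18·[1 − (4.3590·8.4863e-06 − 21.259·0.091236)/(-16.900)] = 1.18·0.88523 = 1.0446 mol/L.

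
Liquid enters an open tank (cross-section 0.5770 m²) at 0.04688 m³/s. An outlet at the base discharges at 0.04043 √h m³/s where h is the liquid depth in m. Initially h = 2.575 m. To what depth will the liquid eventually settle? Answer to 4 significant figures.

1.345 m

Accumulation of liquid (constant cross-section A): A dh/dt = Q_in − 0.04043 √h. At steady state dh/dt = 0:
Q_in = 0.04043 √h_ss ⇒ √h_ss = 0.04688/0.04043 = 1.15953.
h_ss = 1.15953² = 1.34452 m. (Since h₀ = 2.575 m > h_ss, the level will fall toward this value.)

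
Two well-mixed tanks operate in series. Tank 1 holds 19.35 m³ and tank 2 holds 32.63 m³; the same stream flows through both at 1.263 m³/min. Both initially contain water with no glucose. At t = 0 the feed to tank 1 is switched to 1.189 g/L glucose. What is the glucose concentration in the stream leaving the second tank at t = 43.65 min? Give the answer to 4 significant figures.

Species balance on tank i: dCᵢ/dt = (Cᵢ₋₁ − Cᵢ)/τᵢ with τᵢ = Vᵢ/Q.
τ₁ = 19.35/1.263 = 15.3207 min; τ₂ = 32.63/1.263 = 25.8353 min.
Solving the cascade with C₁(0)=C₂(0)=0 gives C₂(t) = C_in[1 − (τ₁ e^(−t/τ₁) − τ₂ e^(−t/τ₂))/(τ₁ − τ₂)].
At t = 43.65: e^(−t/τ₁) = 0.0578968, e^(−t/τ₂) = 0.184603.
C₂ = 1.189·[1 − (15.3207·0.0578968 − 25.8353·0.184603)/(-10.5146)] = 1.189·0.630776 = 0.749993 g/L.

0.7500 g/L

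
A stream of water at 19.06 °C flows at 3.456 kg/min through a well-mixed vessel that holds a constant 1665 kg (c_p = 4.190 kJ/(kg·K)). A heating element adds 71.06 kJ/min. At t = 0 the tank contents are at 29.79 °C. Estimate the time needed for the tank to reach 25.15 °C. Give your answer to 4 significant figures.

M c_p dT/dt = ṁ c_p (T_in − T) + Q̇.
τ = M/ṁ = 481.771 min; T_ss = T_in + Q̇/(ṁ c_p) = 23.9672 °C.
T(t) = T_ss + (T₀ − T_ss) e^(−t/τ). Set T = 25.15:
e^(−t/τ) = (25.15 − 23.9672)/(29.79 − 23.9672) = 0.203127
t = −481.771 · ln(0.203127) = 767.906 min.

767.9 min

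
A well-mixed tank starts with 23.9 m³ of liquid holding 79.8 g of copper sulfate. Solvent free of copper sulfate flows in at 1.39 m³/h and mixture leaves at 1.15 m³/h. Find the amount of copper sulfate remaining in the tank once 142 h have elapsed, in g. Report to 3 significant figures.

Let m(t) be the amount of copper sulfate. Volume: V(t) = V₀ + (Q_in − Q_out) t = 23.9 + 0.24000 t; V(142) = 57.980 m³.
No copper sulfate enters, so dm/dt = −Q_out · (m/V).
dm/m = −Q_out dt/(V₀ + 0.24000 t); integrating gives ln(m/m₀) = −(Q_out/(Q_in−Q_out)) ln(V/V₀).
m = m₀ (V₀/V)^(Q_out/(Q_in−Q_out)) = 79.8 × (23.9/57.980)^(4.7917) = 1.1423 g.

1.14 g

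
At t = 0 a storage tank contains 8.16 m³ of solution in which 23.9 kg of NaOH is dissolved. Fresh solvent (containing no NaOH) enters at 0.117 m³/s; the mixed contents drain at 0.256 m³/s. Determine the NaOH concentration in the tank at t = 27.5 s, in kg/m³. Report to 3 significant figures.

Let m(t) be the amount of NaOH. Volume: V(t) = V₀ + (Q_in − Q_out) t = 8.16 − 0.13900 t; V(27.5) = 4.3375 m³.
No NaOH enters, so dm/dt = −Q_out · (m/V).
dm/m = −Q_out dt/(V₀ − 0.13900 t); integrating gives ln(m/m₀) = −(Q_out/(Q_in−Q_out)) ln(V/V₀).
m = m₀ (V₀/V)^(Q_out/(Q_in−Q_out)) = 23.9 × (8.16/4.3375)^(-1.8417) = 7.4634 kg.
C = m/V = 7.4634/4.3375 = 1.7207 kg/m³.

1.72 kg/m³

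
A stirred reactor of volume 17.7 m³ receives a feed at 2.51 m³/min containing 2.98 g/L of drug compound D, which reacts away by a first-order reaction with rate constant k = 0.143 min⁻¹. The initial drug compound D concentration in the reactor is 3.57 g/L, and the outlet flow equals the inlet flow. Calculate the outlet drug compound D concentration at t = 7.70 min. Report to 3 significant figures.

1.72 g/L

Accumulation = in − out − consumed: V dC/dt = Q C_in − Q C − k V C.
This is linear with rate a = Q/V + k = 0.28481 min⁻¹.
C_ss = Q C_in/(Q + kV) = 1.4838 g/L; C(t) = C_ss + (C₀ − C_ss) e^(−a t).
C(7.70) = 1.4838 + (2.0862)·e^(−0.28481·7.70) = 1.4838 + (2.0862)·0.11158 = 1.7165 g/L.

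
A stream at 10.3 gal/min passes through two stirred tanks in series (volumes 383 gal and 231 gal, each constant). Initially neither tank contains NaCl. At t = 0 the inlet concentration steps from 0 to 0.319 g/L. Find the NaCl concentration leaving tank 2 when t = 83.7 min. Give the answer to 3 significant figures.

Species balance on tank i: dCᵢ/dt = (Cᵢ₋₁ − Cᵢ)/τᵢ with τᵢ = Vᵢ/Q.
τ₁ = 383/10.3 = 37.184 min; τ₂ = 231/10.3 = 22.427 min.
Tank 1: C₁ = C_in(1 − e^(−t/τ₁)). Tank 2 (τ₁ ≠ τ₂): C₂ = C_in[1 − (τ₁ e^(−t/τ₁) − τ₂ e^(−t/τ₂))/(τ₁ − τ₂)].
At t = 83.7: e^(−t/τ₁) = 0.10530, e^(−t/τ₂) = 0.023943.
C₂ = 0.319·[1 − (37.184·0.10530 − 22.427·0.023943)/(14.757)] = 0.319·0.77106 = 0.24597 g/L.

0.246 g/L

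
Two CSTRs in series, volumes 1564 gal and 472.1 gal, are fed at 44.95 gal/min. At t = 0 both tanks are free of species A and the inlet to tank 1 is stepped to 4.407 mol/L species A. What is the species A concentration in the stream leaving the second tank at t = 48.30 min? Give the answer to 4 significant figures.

Time constants: τᵢ = Vᵢ/Q for each well-mixed tank.
τ₁ = 1564/44.95 = 34.7942 min; τ₂ = 472.1/44.95 = 10.5028 min.
Solving the cascade with C₁(0)=C₂(0)=0 gives C₂(t) = C_in[1 − (τ₁ e^(−t/τ₁) − τ₂ e^(−t/τ₂))/(τ₁ − τ₂)].
At t = 48.30: e^(−t/τ₁) = 0.249534, e^(−t/τ₂) = 0.0100641.
C₂ = 4.407·[1 − (34.7942·0.249534 − 10.5028·0.0100641)/(24.2914)] = 4.407·0.646928 = 2.85101 mol/L.

2.851 mol/L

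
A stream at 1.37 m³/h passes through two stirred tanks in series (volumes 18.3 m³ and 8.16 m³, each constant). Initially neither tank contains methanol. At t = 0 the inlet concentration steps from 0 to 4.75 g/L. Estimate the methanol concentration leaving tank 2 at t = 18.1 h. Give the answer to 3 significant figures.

2.72 g/L

Species balance on tank i: dCᵢ/dt = (Cᵢ₋₁ − Cᵢ)/τᵢ with τᵢ = Vᵢ/Q.
τ₁ = 18.3/1.37 = 13.358 h; τ₂ = 8.16/1.37 = 5.9562 h.
Tank 1: C₁ = C_in(1 − e^(−t/τ₁)). Tank 2 (τ₁ ≠ τ₂): C₂ = C_in[1 − (τ₁ e^(−t/τ₁) − τ₂ e^(−t/τ₂))/(τ₁ − τ₂)].
At t = 18.1: e^(−t/τ₁) = 0.25794, e^(−t/τ₂) = 0.047890.
C₂ = 4.75·[1 − (13.358·0.25794 − 5.9562·0.047890)/(7.4015)] = 4.75·0.57303 = 2.7219 g/L.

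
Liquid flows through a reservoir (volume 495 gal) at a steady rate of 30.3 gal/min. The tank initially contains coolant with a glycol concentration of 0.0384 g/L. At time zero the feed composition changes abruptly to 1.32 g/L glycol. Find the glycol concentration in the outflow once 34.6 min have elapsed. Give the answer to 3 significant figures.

Mass balance on the solute (V constant): V dC/dt = Q(C_in − C).
Rewrite as dC/dt + C/τ = C_in/τ, τ = V/Q = 16.337 min.
This is linear first-order; C(t) = C_in + (C₀ − C_in) e^(−t/τ).
C(34.6) = 1.32 + (0.0384 − 1.32)·e^(−34.6/16.337) = 1.32 + (-1.2816)·0.12028 = 1.1659 g/L.

1.17 g/L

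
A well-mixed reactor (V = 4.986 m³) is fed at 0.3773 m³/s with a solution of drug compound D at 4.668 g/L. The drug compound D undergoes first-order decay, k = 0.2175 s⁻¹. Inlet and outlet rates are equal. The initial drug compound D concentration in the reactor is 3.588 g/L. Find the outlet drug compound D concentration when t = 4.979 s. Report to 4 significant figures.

1.758 g/L

Accumulation = in − out − consumed: V dC/dt = Q C_in − Q C − k V C.
This is linear with rate a = Q/V + k = 0.293172 s⁻¹.
C_ss = Q C_in/(Q + kV) = 1.20488 g/L; C(t) = C_ss + (C₀ − C_ss) e^(−a t).
C(4.979) = 1.20488 + (2.38312)·e^(−0.293172·4.979) = 1.20488 + (2.38312)·0.232305 = 1.75849 g/L.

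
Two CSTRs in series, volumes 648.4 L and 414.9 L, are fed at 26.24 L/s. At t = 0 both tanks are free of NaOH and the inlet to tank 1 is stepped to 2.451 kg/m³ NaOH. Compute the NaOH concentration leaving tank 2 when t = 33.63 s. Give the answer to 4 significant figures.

Species balance on tank i: dCᵢ/dt = (Cᵢ₋₁ − Cᵢ)/τᵢ with τᵢ = Vᵢ/Q.
τ₁ = 648.4/26.24 = 24.7104 s; τ₂ = 414.9/26.24 = 15.8117 s.
Tank 1: C₁ = C_in(1 − e^(−t/τ₁)). Tank 2 (τ₁ ≠ τ₂): C₂ = C_in[1 − (τ₁ e^(−t/τ₁) − τ₂ e^(−t/τ₂))/(τ₁ − τ₂)].
At t = 33.63: e^(−t/τ₁) = 0.256413, e^(−t/τ₂) = 0.119206.
C₂ = 2.451·[1 − (24.7104·0.256413 − 15.8117·0.119206)/(8.89863)] = 2.451·0.499789 = 1.22498 kg/m³.

1.225 kg/m³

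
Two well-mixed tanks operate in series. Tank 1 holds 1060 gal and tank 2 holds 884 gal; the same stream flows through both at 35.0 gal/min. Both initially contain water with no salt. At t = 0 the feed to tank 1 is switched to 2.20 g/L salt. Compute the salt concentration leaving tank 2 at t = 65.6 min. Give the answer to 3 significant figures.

1.50 g/L

Species balance on tank i: dCᵢ/dt = (Cᵢ₋₁ − Cᵢ)/τᵢ with τᵢ = Vᵢ/Q.
τ₁ = 1060/35.0 = 30.286 min; τ₂ = 884/35.0 = 25.257 min.
Tank 1: C₁ = C_in(1 − e^(−t/τ₁)). Tank 2 (τ₁ ≠ τ₂): C₂ = C_in[1 − (τ₁ e^(−t/τ₁) − τ₂ e^(−t/τ₂))/(τ₁ − τ₂)].
At t = 65.6: e^(−t/τ₁) = 0.11463, e^(−t/τ₂) = 0.074475.
C₂ = 2.20·[1 − (30.286·0.11463 − 25.257·0.074475)/(5.0286)] = 2.20·0.68368 = 1.5041 g/L.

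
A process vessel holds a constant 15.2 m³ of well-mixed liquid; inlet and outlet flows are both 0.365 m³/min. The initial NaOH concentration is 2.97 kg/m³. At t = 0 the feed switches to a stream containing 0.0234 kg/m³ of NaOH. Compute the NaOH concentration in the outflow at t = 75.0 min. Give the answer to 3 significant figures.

0.510 kg/m³

Unsteady species balance (constant V, well mixed): V dC/dt = Q(C_in − C).
So dC/dt = (C_in − C)/τ with τ = V/Q = 15.2/0.365 = 41.644 min.
C approaches C_in exponentially: C(t) = C_in + (C₀ − C_in) e^(−t/τ).
C(75.0) = 0.0234 + (2.97 − 0.0234)·e^(−75.0/41.644) = 0.0234 + (2.9466)·0.16514 = 0.50999 kg/m³.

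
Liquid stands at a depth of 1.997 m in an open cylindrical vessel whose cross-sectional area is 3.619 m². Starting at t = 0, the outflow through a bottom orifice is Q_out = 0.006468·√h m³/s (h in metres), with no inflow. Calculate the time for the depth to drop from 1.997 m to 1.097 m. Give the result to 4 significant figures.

With no inflow, A dh/dt = −0.006468 √h.
Separate and integrate: 2(√h − √h₀) = −(0.006468/A) t.
t = 2A(√h₀ − √h)/0.006468 = 2·3.619·(√1.997 − √1.097)/0.006468
  = 7.23800 × (1.41315 − 1.04738) / 0.006468 = 409.319 s.

409.3 s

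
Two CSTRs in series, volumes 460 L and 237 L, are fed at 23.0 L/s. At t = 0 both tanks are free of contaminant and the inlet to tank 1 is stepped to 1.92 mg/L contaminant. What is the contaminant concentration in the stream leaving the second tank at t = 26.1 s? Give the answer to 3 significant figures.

1.01 mg/L

Species balance on tank i: dCᵢ/dt = (Cᵢ₋₁ − Cᵢ)/τᵢ with τᵢ = Vᵢ/Q.
τ₁ = 460/23.0 = 20.000 s; τ₂ = 237/23.0 = 10.304 s.
Solving the cascade with C₁(0)=C₂(0)=0 gives C₂(t) = C_in[1 − (τ₁ e^(−t/τ₁) − τ₂ e^(−t/τ₂))/(τ₁ − τ₂)].
At t = 26.1: e^(−t/τ₁) = 0.27117, e^(−t/τ₂) = 0.079427.
C₂ = 1.92·[1 − (20.000·0.27117 − 10.304·0.079427)/(9.6957)] = 1.92·0.52504 = 1.0081 mg/L.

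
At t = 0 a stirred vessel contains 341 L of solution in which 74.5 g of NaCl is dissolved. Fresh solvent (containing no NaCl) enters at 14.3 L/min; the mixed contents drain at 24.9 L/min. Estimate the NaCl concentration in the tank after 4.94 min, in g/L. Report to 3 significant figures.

0.174 g/L

Let m(t) be the amount of NaCl. Volume: V(t) = V₀ + (Q_in − Q_out) t = 341 − 10.600 t; V(4.94) = 288.64 L.
Species balance (pure solvent in): dm/dt = −Q_out · m/V(t).
dm/m = −Q_out dt/(V₀ − 10.600 t); integrating gives ln(m/m₀) = −(Q_out/(Q_in−Q_out)) ln(V/V₀).
m = m₀ (V₀/V)^(Q_out/(Q_in−Q_out)) = 74.5 × (341/288.64)^(-2.3491) = 50.359 g.
C = m/V = 50.359/288.64 = 0.17447 g/L.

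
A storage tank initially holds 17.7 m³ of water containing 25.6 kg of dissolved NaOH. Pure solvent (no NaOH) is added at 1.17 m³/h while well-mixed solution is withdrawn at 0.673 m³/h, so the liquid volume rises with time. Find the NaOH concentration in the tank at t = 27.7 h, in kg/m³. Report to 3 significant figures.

0.373 kg/m³

Total volume: dV/dt = Q_in − Q_out = 0.49700 m³/h, so V(t) = 17.7 + 0.49700 t and V(27.7) = 31.467 m³.
Species balance (pure solvent in): dm/dt = −Q_out · m/V(t).
dm/m = −Q_out dt/(V₀ + 0.49700 t); integrating gives ln(m/m₀) = −(Q_out/(Q_in−Q_out)) ln(V/V₀).
m = m₀ (V₀/V)^(Q_out/(Q_in−Q_out)) = 25.6 × (17.7/31.467)^(1.3541) = 11.745 kg.
C = m/V = 11.745/31.467 = 0.37326 kg/m³.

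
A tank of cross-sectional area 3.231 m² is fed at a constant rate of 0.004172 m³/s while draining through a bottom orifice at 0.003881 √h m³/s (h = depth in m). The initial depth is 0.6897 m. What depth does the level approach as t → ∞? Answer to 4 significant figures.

Level balance: A dh/dt = 0.004172 − 0.003881 √h. Setting dh/dt = 0:
Q_in = 0.003881 √h_ss ⇒ √h_ss = 0.004172/0.003881 = 1.07498.
h_ss = 1.07498² = 1.15558 m. (Since h₀ = 0.6897 m < h_ss, the level will rise toward this value.)

1.156 m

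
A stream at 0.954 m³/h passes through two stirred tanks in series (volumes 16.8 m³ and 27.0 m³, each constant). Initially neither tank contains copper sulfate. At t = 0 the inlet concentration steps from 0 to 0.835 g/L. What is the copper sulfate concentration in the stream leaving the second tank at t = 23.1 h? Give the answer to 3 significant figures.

0.228 g/L

Species balance on tank i: dCᵢ/dt = (Cᵢ₋₁ − Cᵢ)/τᵢ with τᵢ = Vᵢ/Q.
τ₁ = 16.8/0.954 = 17.610 h; τ₂ = 27.0/0.954 = 28.302 h.
Tank 1: C₁ = C_in(1 − e^(−t/τ₁)). Tank 2 (τ₁ ≠ τ₂): C₂ = C_in[1 − (τ₁ e^(−t/τ₁) − τ₂ e^(−t/τ₂))/(τ₁ − τ₂)].
At t = 23.1: e^(−t/τ₁) = 0.26935, e^(−t/τ₂) = 0.44211.
C₂ = 0.835·[1 − (17.610·0.26935 − 28.302·0.44211)/(-10.692)] = 0.835·0.27335 = 0.22824 g/L.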